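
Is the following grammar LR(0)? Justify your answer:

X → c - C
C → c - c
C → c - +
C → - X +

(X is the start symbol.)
Yes, the grammar is LR(0)

Augment with X' → X and build the canonical LR(0) collection (I0 = CLOSURE({[X' → . X]}), then GOTO on every symbol after a dot until no new states appear). It has 12 states:
  I0: { [X → . c - C], [X' → . X] }  — shift
  I1: { [X' → X .] }  — accept
  I2: { [X → c . - C] }  — shift
  I3: { [C → . - X +], [C → . c - +], [C → . c - c], [X → c - . C] }  — shift
  I4: { [C → - . X +], [X → . c - C] }  — shift
  I5: { [X → c - C .] }  — reduce
  I6: { [C → c . - +], [C → c . - c] }  — shift
  I7: { [C → c - . +], [C → c - . c] }  — shift
  I8: { [C → c - + .] }  — reduce
  I9: { [C → c - c .] }  — reduce
  I10: { [C → - X . +] }  — shift
  I11: { [C → - X + .] }  — reduce

Every state is either a pure shift/goto state or contains exactly one complete item and nothing to shift — no conflicts. The grammar is LR(0).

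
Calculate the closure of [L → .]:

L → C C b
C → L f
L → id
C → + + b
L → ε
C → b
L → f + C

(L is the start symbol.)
{ [L → .] }

Start with: [L → .]
The dot is at the end, so nothing is added.

CLOSURE = { [L → .] }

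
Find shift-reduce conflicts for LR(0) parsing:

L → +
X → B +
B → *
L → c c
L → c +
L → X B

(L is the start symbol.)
No shift-reduce conflicts

A shift-reduce conflict occurs when an LR(0) state has both:
  - a complete (reduce) item [A → α .] (dot at the end), and
  - a shift item [B → β . c γ] (dot before a terminal).

Augment with L' → L and build the canonical LR(0) collection (I0 = CLOSURE({[L' → . L]}), then GOTO on every symbol after a dot until no new states appear). It has 11 states:
  I0: { [B → . *], [L → . +], [L → . X B], [L → . c +], [L → . c c], [L' → . L], [X → . B +] }  — shift
  I1: { [B → * .] }  — reduce
  I2: { [L → + .] }  — reduce
  I3: { [X → B . +] }  — shift
  I4: { [L' → L .] }  — accept
  I5: { [B → . *], [L → X . B] }  — shift
  I6: { [L → c . +], [L → c . c] }  — shift
  I7: { [L → c + .] }  — reduce
  I8: { [L → c c .] }  — reduce
  I9: { [L → X B .] }  — reduce
  I10: { [X → B + .] }  — reduce

No state contains both a complete item and a shift item.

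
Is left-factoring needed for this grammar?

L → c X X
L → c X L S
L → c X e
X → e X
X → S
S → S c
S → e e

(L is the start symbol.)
Yes, L has productions with common prefix 'c X'

Left-factoring is needed when two productions for the same non-terminal
share a common prefix on the right-hand side.

Productions for L:
  L → c X X
  L → c X L S
  L → c X e
Productions for X:
  X → e X
  X → S
Productions for S:
  S → S c
  S → e e

Found common prefix 'c X' in productions for L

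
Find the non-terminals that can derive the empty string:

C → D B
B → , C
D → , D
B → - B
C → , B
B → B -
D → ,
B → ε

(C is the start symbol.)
{ 'B' }

ε-productions: B → ε
So B is immediately nullable.
No further non-terminal can be added: every production for the remaining non-terminals contains a terminal or a non-nullable non-terminal.
Nullable = { 'B' }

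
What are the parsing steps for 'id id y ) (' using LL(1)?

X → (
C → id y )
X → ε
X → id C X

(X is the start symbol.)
LL(1) parsing maintains a stack (initially the start symbol over $) and the input. At each step: if the stack top is a terminal, match it against the current input token; if it is a non-terminal N, replace it with the RHS of M[N, lookahead] (the unique production whose predict set contains the lookahead).

Stack is shown with the top on the left.

Stack       Input          Action
---------------------------------
X $         id id y ) ( $  output X → id C X
id C X $    id id y ) ( $  match 'id'
C X $       id y ) ( $     output C → id y )
id y ) X $  id y ) ( $     match 'id'
y ) X $     y ) ( $        match 'y'
) X $       ) ( $          match ')'
X $         ( $            output X → (
( $         ( $            match '('
$           $              accept

The string is accepted.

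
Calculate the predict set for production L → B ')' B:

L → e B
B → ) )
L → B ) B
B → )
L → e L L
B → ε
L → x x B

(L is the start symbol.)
{ ')' }

PREDICT(L → B ')' B) = (FIRST(RHS) \ {ε}) ∪ (FOLLOW(L) if ε ∈ FIRST(RHS), i.e. RHS ⇒* ε)
FIRST(B) = { ')', ε }
FIRST(B ')' B) = { ')' }
ε ∉ FIRST(B ')' B), so FOLLOW(L) is not added.
PREDICT(L → B ')' B) = { ')' }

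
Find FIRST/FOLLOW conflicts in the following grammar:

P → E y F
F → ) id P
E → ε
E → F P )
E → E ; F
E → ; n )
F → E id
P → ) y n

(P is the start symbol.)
A FIRST/FOLLOW conflict occurs when a non-terminal N has a nullable alternative N → β (β ⇒* ε) and another alternative N → α with FIRST(α) ∩ FOLLOW(N) ≠ ∅: on such a lookahead the parser cannot decide between expanding α and letting N vanish via β.

Nullable non-terminals: E.
FIRST sets used below: FIRST(F) = { ')', ';', 'id' }, FIRST(E) = { ')', ';', 'id', ε }

E: nullable alternative(s) E → ε; FOLLOW(E) = { ';', 'id', 'y' }
  E → ε: FIRST \ {ε} = { } — this is the only nullable alternative, skip
  E → F P ): FIRST \ {ε} = { ')', ';', 'id' } — overlaps FOLLOW(E) on { ';', 'id' }: CONFLICT
  E → E ; F: FIRST \ {ε} = { ')', ';', 'id' } — overlaps FOLLOW(E) on { ';', 'id' }: CONFLICT
  E → ; n ): FIRST \ {ε} = { ';' } — overlaps FOLLOW(E) on { ';' }: CONFLICT

F, P have no nullable alternative, so no FIRST/FOLLOW check is needed there.

So the grammar has 3 FIRST/FOLLOW conflicts (marked CONFLICT above).

Answer: Yes. E → F P ')' with FOLLOW(E) on { ';', 'id' }; E → E ';' F with FOLLOW(E) on { ';', 'id' }; E → ';' n ')' with FOLLOW(E) on { ';' }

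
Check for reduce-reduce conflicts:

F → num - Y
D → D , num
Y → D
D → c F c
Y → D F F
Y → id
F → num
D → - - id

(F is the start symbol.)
No reduce-reduce conflicts

A reduce-reduce conflict occurs when an LR(0) state has two complete items [A → α .] and [B → β .] — both call for a reduction, and with no lookahead the parser cannot choose between them.

Augment with F' → F and build the canonical LR(0) collection (I0 = CLOSURE({[F' → . F]}), then GOTO on every symbol after a dot until no new states appear). It has 17 states:
  I0: { [F → . num - Y], [F → . num], [F' → . F] }  — shift
  I1: { [F' → F .] }  — accept
  I2: { [F → num . - Y], [F → num .] }  — shift, reduce
  I3: { [D → . - - id], [D → . D , num], [D → . c F c], [F → num - . Y], [Y → . D F F], [Y → . D], [Y → . id] }  — shift
  I4: { [D → - . - id] }  — shift
  I5: { [D → D . , num], [F → . num - Y], [F → . num], [Y → D . F F], [Y → D .] }  — shift, reduce
  I6: { [F → num - Y .] }  — reduce
  I7: { [D → c . F c], [F → . num - Y], [F → . num] }  — shift
  I8: { [Y → id .] }  — reduce
  I9: { [D → c F . c] }  — shift
  I10: { [D → c F c .] }  — reduce
  I11: { [D → D , . num] }  — shift
  I12: { [F → . num - Y], [F → . num], [Y → D F . F] }  — shift
  I13: { [Y → D F F .] }  — reduce
  I14: { [D → D , num .] }  — reduce
  I15: { [D → - - . id] }  — shift
  I16: { [D → - - id .] }  — reduce

No state contains more than one complete item.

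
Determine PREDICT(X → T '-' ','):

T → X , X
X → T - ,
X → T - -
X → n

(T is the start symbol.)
{ 'n' }

PREDICT(X → T '-' ',') = (FIRST(RHS) \ {ε}) ∪ (FOLLOW(X) if ε ∈ FIRST(RHS), i.e. RHS ⇒* ε)
FIRST(T) = { 'n' }
FIRST(T '-' ',') = { 'n' }
ε ∉ FIRST(T '-' ','), so FOLLOW(X) is not added.
PREDICT(X → T '-' ',') = { 'n' }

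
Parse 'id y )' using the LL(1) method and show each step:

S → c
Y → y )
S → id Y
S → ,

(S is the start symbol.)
LL(1) parsing maintains a stack (initially the start symbol over $) and the input. At each step: if the stack top is a terminal, match it against the current input token; if it is a non-terminal N, replace it with the RHS of M[N, lookahead] (the unique production whose predict set contains the lookahead).

Stack is shown with the top on the left.

Stack   Input     Action
------------------------
S $     id y ) $  output S → id Y
id Y $  id y ) $  match 'id'
Y $     y ) $     output Y → y )
y ) $   y ) $     match 'y'
) $     ) $       match ')'
$       $         accept

The string is accepted.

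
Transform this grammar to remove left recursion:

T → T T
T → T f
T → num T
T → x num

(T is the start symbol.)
T is directly left-recursive. The standard transformation for
  A → A α₁ | ... | A α_m | β₁ | ... | β_n
is
  A  → β₁ A' | ... | β_n A'
  A' → α₁ A' | ... | α_m A' | ε

T → num T becomes T → num T T'
T → x num becomes T → x num T'
T → T T becomes T' → T T'
T → T f becomes T' → f T'
Add T' → ε

Resulting grammar:
T → num T T'
T → x num T'
T' → T T'
T' → f T'
T' → ε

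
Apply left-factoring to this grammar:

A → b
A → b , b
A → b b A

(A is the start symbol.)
Left-factoring transforms A → αβ₁ | αβ₂ into A → αA' and A' → β₁ | β₂
(α is the longest common prefix among the alternatives). Repeat until
no nonterminal has two alternatives with a common prefix.

Round 1: A has alternatives sharing prefix 'b'. Introduce A': A → b A'
  Add: A' → ε
  Add: A' → , b
  Add: A' → b A

No remaining common prefixes — done.

Resulting grammar:
A → b A'
A' → ε
A' → , b
A' → b A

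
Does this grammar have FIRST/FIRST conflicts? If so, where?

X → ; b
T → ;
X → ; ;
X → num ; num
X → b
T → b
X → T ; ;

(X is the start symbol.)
Yes. X → ';' b / X → ';' ';' on { ';' }; X → ';' b / X → T ';' ';' on { ';' }; X → ';' ';' / X → T ';' ';' on { ';' }; X → b / X → T ';' ';' on { 'b' }

A FIRST/FIRST conflict occurs when two productions N → α and N → β for the same non-terminal have FIRST(α) ∩ FIRST(β) ≠ ∅ (with ε ∈ FIRST of a nullable right-hand side, so two nullable alternatives also conflict).

FIRST sets of the non-terminals at (or reachable through a nullable prefix from) the front of some alternative:
  FIRST(T) = { ';', 'b' }

Productions for X:
  X → ; b: FIRST = { ';' }
  X → ; ;: FIRST = { ';' }
  X → num ; num: FIRST = { 'num' }
  X → b: FIRST = { 'b' }
  X → T ; ;: FIRST = { ';', 'b' }
Productions for T:
  T → ;: FIRST = { ';' }
  T → b: FIRST = { 'b' }

Conflict for X: X → ; b and X → ; ;
  Overlap: { ';' }
Conflict for X: X → ; b and X → T ; ;
  Overlap: { ';' }
Conflict for X: X → ; ; and X → T ; ;
  Overlap: { ';' }
Conflict for X: X → b and X → T ; ;
  Overlap: { 'b' }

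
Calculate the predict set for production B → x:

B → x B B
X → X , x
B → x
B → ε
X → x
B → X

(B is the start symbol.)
PREDICT(B → x) = (FIRST(RHS) \ {ε}) ∪ (FOLLOW(B) if ε ∈ FIRST(RHS), i.e. RHS ⇒* ε)
FIRST(x) = { 'x' }
ε ∉ FIRST(x), so FOLLOW(B) is not added.
PREDICT(B → x) = { 'x' }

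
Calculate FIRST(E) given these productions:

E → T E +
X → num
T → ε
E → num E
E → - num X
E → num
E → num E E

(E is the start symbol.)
To compute FIRST(E), examine every production with E on the left-hand side, reading each right-hand side left to right until a non-nullable symbol is reached.

FIRST sets of the other non-terminals involved (by the same procedure, iterated to a fixed point):
  FIRST(T) = { ε }

From E → T E +:
  - T is a non-terminal: add FIRST(T) \ {ε} = { }
    T is nullable, so continue to the next symbol
  - E is the symbol being defined: contributes nothing new
    E is not nullable, so stop
From E → num E:
  - num is a terminal: add 'num' and stop
From E → - num X:
  - '-' is a terminal: add '-' and stop
From E → num:
  - num is a terminal: add 'num' and stop
From E → num E E:
  - num is a terminal: add 'num' and stop

Collecting: FIRST(E) = { '-', 'num' }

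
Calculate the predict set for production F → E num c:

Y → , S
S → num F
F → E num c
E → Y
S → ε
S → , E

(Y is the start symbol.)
{ ',' }

PREDICT(F → E num c) = (FIRST(RHS) \ {ε}) ∪ (FOLLOW(F) if ε ∈ FIRST(RHS), i.e. RHS ⇒* ε)
FIRST(E) = { ',' }
FIRST(E num c) = { ',' }
ε ∉ FIRST(E num c), so FOLLOW(F) is not added.
PREDICT(F → E num c) = { ',' }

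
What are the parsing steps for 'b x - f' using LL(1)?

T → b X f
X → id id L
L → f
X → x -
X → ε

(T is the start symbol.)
Stack is shown with the top on the left.

Stack    Input      Action
--------------------------
T $      b x - f $  output T → b X f
b X f $  b x - f $  match 'b'
X f $    x - f $    output X → x -
x - f $  x - f $    match 'x'
- f $    - f $      match '-'
f $      f $        match 'f'
$        $          accept

The string is accepted.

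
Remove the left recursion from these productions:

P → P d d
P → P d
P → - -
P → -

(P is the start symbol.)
P is directly left-recursive. The standard transformation for
  A → A α₁ | ... | A α_m | β₁ | ... | β_n
is
  A  → β₁ A' | ... | β_n A'
  A' → α₁ A' | ... | α_m A' | ε

P → - - becomes P → - - P'
P → - becomes P → - P'
P → P d d becomes P' → d d P'
P → P d becomes P' → d P'
Add P' → ε

Resulting grammar:
P → - - P'
P → - P'
P' → d d P'
P' → d P'
P' → ε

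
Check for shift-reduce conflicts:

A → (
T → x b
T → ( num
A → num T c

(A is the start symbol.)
No shift-reduce conflicts

A shift-reduce conflict occurs when an LR(0) state has both:
  - a complete (reduce) item [A → α .] (dot at the end), and
  - a shift item [B → β . c γ] (dot before a terminal).

Augment with A' → A and build the canonical LR(0) collection (I0 = CLOSURE({[A' → . A]}), then GOTO on every symbol after a dot until no new states appear). It has 10 states:
  I0: { [A → . (], [A → . num T c], [A' → . A] }  — shift
  I1: { [A → ( .] }  — reduce
  I2: { [A' → A .] }  — accept
  I3: { [A → num . T c], [T → . ( num], [T → . x b] }  — shift
  I4: { [T → ( . num] }  — shift
  I5: { [A → num T . c] }  — shift
  I6: { [T → x . b] }  — shift
  I7: { [T → x b .] }  — reduce
  I8: { [A → num T c .] }  — reduce
  I9: { [T → ( num .] }  — reduce

No state contains both a complete item and a shift item.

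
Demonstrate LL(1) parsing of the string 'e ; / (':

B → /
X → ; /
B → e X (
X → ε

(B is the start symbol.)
Stack is shown with the top on the left.

Stack    Input      Action
--------------------------
B $      e ; / ( $  output B → e X (
e X ( $  e ; / ( $  match 'e'
X ( $    ; / ( $    output X → ; /
; / ( $  ; / ( $    match ';'
/ ( $    / ( $      match '/'
( $      ( $        match '('
$        $          accept

The string is accepted.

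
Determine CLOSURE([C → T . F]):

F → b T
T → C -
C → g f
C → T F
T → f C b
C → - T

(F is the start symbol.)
{ [C → T . F], [F → . b T] }

To compute CLOSURE, for each item [A → α.Bβ] where B is a non-terminal, add [B → .γ] for all productions B → γ; repeat for the newly added items until nothing changes.

Start with: [C → T . F]
  [C → T . F] has the dot before F: add [F → . b T]
No further items can be added.

CLOSURE = { [C → T . F], [F → . b T] }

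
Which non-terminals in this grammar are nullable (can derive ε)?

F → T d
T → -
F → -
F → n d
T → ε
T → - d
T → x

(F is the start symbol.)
{ 'T' }

A non-terminal is nullable if it can derive ε (the empty string): either it has an ε-production, or it has a production whose right-hand side consists entirely of nullable non-terminals.

ε-productions: T → ε
So T is immediately nullable.
No further non-terminal can be added: every production for the remaining non-terminals contains a terminal or a non-nullable non-terminal.
Nullable = { 'T' }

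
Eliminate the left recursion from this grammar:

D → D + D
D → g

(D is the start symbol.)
D is directly left-recursive. The standard transformation for
  A → A α₁ | ... | A α_m | β₁ | ... | β_n
is
  A  → β₁ A' | ... | β_n A'
  A' → α₁ A' | ... | α_m A' | ε

D → g becomes D → g D'
D → D + D becomes D' → + D D'
Add D' → ε

Resulting grammar:
D → g D'
D' → + D D'
D' → ε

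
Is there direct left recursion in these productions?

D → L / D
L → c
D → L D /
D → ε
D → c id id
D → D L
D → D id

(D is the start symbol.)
D → L / D: starts with L
L → c: starts with c
D → L D /: starts with L
D → ε: starts with ε
D → c id id: starts with c
D → D L: LEFT RECURSIVE (starts with D)
D → D id: LEFT RECURSIVE (starts with D)

The grammar has direct left recursion on: D.

Answer: Yes, D is left-recursive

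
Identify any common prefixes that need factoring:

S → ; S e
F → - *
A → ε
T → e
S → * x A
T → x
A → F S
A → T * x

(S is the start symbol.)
No, left-factoring is not needed

Left-factoring is needed when two productions for the same non-terminal
share a common prefix on the right-hand side.

Productions for S:
  S → ; S e
  S → * x A
Productions for A:
  A → ε
  A → F S
  A → T * x
Productions for T:
  T → e
  T → x

No common prefixes found.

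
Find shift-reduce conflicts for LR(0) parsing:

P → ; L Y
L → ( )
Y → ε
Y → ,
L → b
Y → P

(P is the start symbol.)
A shift-reduce conflict occurs when an LR(0) state has both:
  - a complete (reduce) item [A → α .] (dot at the end), and
  - a shift item [B → β . c γ] (dot before a terminal).

Augment with P' → P and build the canonical LR(0) collection (I0 = CLOSURE({[P' → . P]}), then GOTO on every symbol after a dot until no new states appear). It has 10 states:
  I0: { [P → . ; L Y], [P' → . P] }  — shift
  I1: { [L → . ( )], [L → . b], [P → ; . L Y] }  — shift
  I2: { [P' → P .] }  — accept
  I3: { [L → ( . )] }  — shift
  I4: { [P → . ; L Y], [P → ; L . Y], [Y → . ,], [Y → . P], [Y → .] }  — shift, reduce
  I5: { [L → b .] }  — reduce
  I6: { [Y → , .] }  — reduce
  I7: { [Y → P .] }  — reduce
  I8: { [P → ; L Y .] }  — reduce
  I9: { [L → ( ) .] }  — reduce

I4 contains reduce item [Y → .] and shift items [P → . ; L Y], [Y → . ,] — shift-reduce conflict.

Answer: Yes — I4: [Y → .] vs [P → . ; L Y]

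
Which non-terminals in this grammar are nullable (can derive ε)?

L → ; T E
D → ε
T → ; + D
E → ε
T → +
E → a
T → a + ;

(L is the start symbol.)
A non-terminal is nullable if it can derive ε (the empty string): either it has an ε-production, or it has a production whose right-hand side consists entirely of nullable non-terminals.

ε-productions: D → ε, E → ε
So D, E are immediately nullable.
No further non-terminal can be added: every production for the remaining non-terminals contains a terminal or a non-nullable non-terminal.
Nullable = { 'D', 'E' }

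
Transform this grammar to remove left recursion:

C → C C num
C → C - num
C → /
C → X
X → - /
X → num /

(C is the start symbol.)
C → / C'
C → X C'
C' → C num C'
C' → - num C'
C' → ε
X → - /
X → num /

C is directly left-recursive. The standard transformation for
  A → A α₁ | ... | A α_m | β₁ | ... | β_n
is
  A  → β₁ A' | ... | β_n A'
  A' → α₁ A' | ... | α_m A' | ε

C → / becomes C → / C'
C → X becomes C → X C'
C → C C num becomes C' → C num C'
C → C - num becomes C' → - num C'
Add C' → ε

Productions for other non-terminals are unchanged:
  X → - /
  X → num /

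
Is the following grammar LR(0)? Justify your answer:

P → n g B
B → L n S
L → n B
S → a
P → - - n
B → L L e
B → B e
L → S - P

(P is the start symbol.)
No. Shift-reduce conflict between [P → n g B .] and [B → B . e]

A grammar is LR(0) if no state in the canonical LR(0) collection has:
  - both a shift item (dot before a terminal) and a complete item (shift-reduce conflict), or
  - two or more complete items (reduce-reduce conflict; the accept item [P' → P .] counts as a complete item here).

Augment with P' → P and build the canonical LR(0) collection (I0 = CLOSURE({[P' → . P]}), then GOTO on every symbol after a dot until no new states appear). It has 20 states:
  I0: { [P → . - - n], [P → . n g B], [P' → . P] }  — shift
  I1: { [P → - . - n] }  — shift
  I2: { [P' → P .] }  — accept
  I3: { [P → n . g B] }  — shift
  I4: { [B → . B e], [B → . L L e], [B → . L n S], [L → . S - P], [L → . n B], [P → n g . B], [S → . a] }  — shift
  I5: { [B → B . e], [P → n g B .] }  — shift, reduce
  I6: { [B → L . L e], [B → L . n S], [L → . S - P], [L → . n B], [S → . a] }  — shift
  I7: { [L → S . - P] }  — shift
  I8: { [S → a .] }  — reduce
  I9: { [B → . B e], [B → . L L e], [B → . L n S], [L → . S - P], [L → . n B], [L → n . B], [S → . a] }  — shift
  I10: { [B → B . e], [L → n B .] }  — shift, reduce
  I11: { [B → B e .] }  — reduce
  I12: { [L → S - . P], [P → . - - n], [P → . n g B] }  — shift
  I13: { [L → S - P .] }  — reduce
  I14: { [B → L L . e] }  — shift
  I15: { [B → . B e], [B → . L L e], [B → . L n S], [B → L n . S], [L → . S - P], [L → . n B], [L → n . B], [S → . a] }  — shift
  I16: { [B → L n S .], [L → S . - P] }  — shift, reduce
  I17: { [B → L L e .] }  — reduce
  I18: { [P → - - . n] }  — shift
  I19: { [P → - - n .] }  — reduce

Conflict in state I5:
  Shift-reduce conflict between [P → n g B .] and [B → B . e]
So the grammar is NOT LR(0).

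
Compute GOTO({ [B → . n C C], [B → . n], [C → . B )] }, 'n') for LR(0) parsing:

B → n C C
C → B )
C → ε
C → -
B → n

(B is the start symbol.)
GOTO(I, 'n') = CLOSURE({ [A → αX.β] : [A → α.Xβ] ∈ I, X = 'n' })

Items with dot before 'n', with the dot advanced:
  [B → . n] → [B → n .]
  [B → . n C C] → [B → n . C C]
Closure of the advanced items:
  [B → n . C C] has the dot before C: add [C → . B )], [C → .], [C → . -]
  [C → . B )] has the dot before B: add [B → . n C C], [B → . n]

GOTO = { [B → . n C C], [B → . n], [B → n . C C], [B → n .], [C → . -], [C → . B )], [C → .] }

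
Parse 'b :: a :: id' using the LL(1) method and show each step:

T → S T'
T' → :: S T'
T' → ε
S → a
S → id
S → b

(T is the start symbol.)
Stack is shown with the top on the left.

Stack      Input           Action
---------------------------------
T $        b :: a :: id $  output T → S T'
S T' $     b :: a :: id $  output S → b
b T' $     b :: a :: id $  match 'b'
T' $       :: a :: id $    output T' → :: S T'
:: S T' $  :: a :: id $    match '::'
S T' $     a :: id $       output S → a
a T' $     a :: id $       match 'a'
T' $       :: id $         output T' → :: S T'
:: S T' $  :: id $         match '::'
S T' $     id $            output S → id
id T' $    id $            match 'id'
T' $       $               output T' → ε
$          $               accept

The string is accepted.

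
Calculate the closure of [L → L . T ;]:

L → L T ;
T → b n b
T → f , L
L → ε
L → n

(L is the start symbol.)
Start with: [L → L . T ;]
  [L → L . T ;] has the dot before T: add [T → . b n b], [T → . f , L]
No further items can be added.

CLOSURE = { [L → L . T ;], [T → . b n b], [T → . f , L] }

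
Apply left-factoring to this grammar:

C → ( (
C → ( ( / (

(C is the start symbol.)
Left-factoring transforms A → αβ₁ | αβ₂ into A → αA' and A' → β₁ | β₂
(α is the longest common prefix among the alternatives). Repeat until
no nonterminal has two alternatives with a common prefix.

Round 1: C has alternatives sharing prefix '( ('. Introduce C': C → ( ( C'
  Add: C' → ε
  Add: C' → / (

No remaining common prefixes — done.

Resulting grammar:
C → ( ( C'
C' → ε
C' → / (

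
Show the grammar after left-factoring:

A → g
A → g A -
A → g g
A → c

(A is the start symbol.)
Left-factoring transforms A → αβ₁ | αβ₂ into A → αA' and A' → β₁ | β₂
(α is the longest common prefix among the alternatives). Repeat until
no nonterminal has two alternatives with a common prefix.

Round 1: A has alternatives sharing prefix 'g'. Introduce A': A → g A'
  Add: A' → ε
  Add: A' → A -
  Add: A' → g

No remaining common prefixes — done.

Resulting grammar:
A → g A'
A' → ε
A' → A -
A' → g
A → c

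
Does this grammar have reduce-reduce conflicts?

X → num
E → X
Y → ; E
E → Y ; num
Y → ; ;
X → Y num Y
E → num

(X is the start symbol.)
A reduce-reduce conflict occurs when an LR(0) state has two complete items [A → α .] and [B → β .] — both call for a reduction, and with no lookahead the parser cannot choose between them.

Augment with X' → X and build the canonical LR(0) collection (I0 = CLOSURE({[X' → . X]}), then GOTO on every symbol after a dot until no new states appear). It has 14 states:
  I0: { [X → . Y num Y], [X → . num], [X' → . X], [Y → . ; ;], [Y → . ; E] }  — shift
  I1: { [E → . X], [E → . Y ; num], [E → . num], [X → . Y num Y], [X → . num], [Y → . ; ;], [Y → . ; E], [Y → ; . ;], [Y → ; . E] }  — shift
  I2: { [X' → X .] }  — accept
  I3: { [X → Y . num Y] }  — shift
  I4: { [X → num .] }  — reduce
  I5: { [X → Y num . Y], [Y → . ; ;], [Y → . ; E] }  — shift
  I6: { [X → Y num Y .] }  — reduce
  I7: { [E → . X], [E → . Y ; num], [E → . num], [X → . Y num Y], [X → . num], [Y → . ; ;], [Y → . ; E], [Y → ; . ;], [Y → ; . E], [Y → ; ; .] }  — shift, reduce
  I8: { [Y → ; E .] }  — reduce
  I9: { [E → X .] }  — reduce
  I10: { [E → Y . ; num], [X → Y . num Y] }  — shift
  I11: { [E → num .], [X → num .] }  — 2 reduces
  I12: { [E → Y ; . num] }  — shift
  I13: { [E → Y ; num .] }  — reduce

I11 contains complete items [E → num .], [X → num .] — reduce-reduce conflict.

Answer: Yes — I11: [E → num .] vs [X → num .]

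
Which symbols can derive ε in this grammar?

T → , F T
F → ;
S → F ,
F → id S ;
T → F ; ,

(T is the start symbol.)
None

A non-terminal is nullable if it can derive ε (the empty string): either it has an ε-production, or it has a production whose right-hand side consists entirely of nullable non-terminals.

There are no ε-productions, so no non-terminal can derive ε.
No non-terminals are nullable.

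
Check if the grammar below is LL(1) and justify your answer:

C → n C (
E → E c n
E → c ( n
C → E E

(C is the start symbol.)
No. Predict set conflict for E: { 'c' }

A grammar is LL(1) if for each non-terminal N with multiple productions, the predict sets of those productions are pairwise disjoint, where PREDICT(N → α) = (FIRST(α) \ {ε}) ∪ (FOLLOW(N) if α ⇒* ε).

Relevant sets:
  FIRST(E) = { 'c' }

For C:
  PREDICT(C → n C '(') = { 'n' }
  PREDICT(C → E E) = { 'c' }
For E:
  PREDICT(E → E c n) = { 'c' }
  PREDICT(E → c '(' n) = { 'c' }

Conflict found: Predict set conflict for E: { 'c' }
The grammar is NOT LL(1).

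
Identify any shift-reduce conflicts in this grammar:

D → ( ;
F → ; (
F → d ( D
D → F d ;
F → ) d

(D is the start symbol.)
No shift-reduce conflicts

A shift-reduce conflict occurs when an LR(0) state has both:
  - a complete (reduce) item [A → α .] (dot at the end), and
  - a shift item [B → β . c γ] (dot before a terminal).

Augment with D' → D and build the canonical LR(0) collection (I0 = CLOSURE({[D' → . D]}), then GOTO on every symbol after a dot until no new states appear). It has 14 states:
  I0: { [D → . ( ;], [D → . F d ;], [D' → . D], [F → . ) d], [F → . ; (], [F → . d ( D] }  — shift
  I1: { [D → ( . ;] }  — shift
  I2: { [F → ) . d] }  — shift
  I3: { [F → ; . (] }  — shift
  I4: { [D' → D .] }  — accept
  I5: { [D → F . d ;] }  — shift
  I6: { [F → d . ( D] }  — shift
  I7: { [D → . ( ;], [D → . F d ;], [F → . ) d], [F → . ; (], [F → . d ( D], [F → d ( . D] }  — shift
  I8: { [F → d ( D .] }  — reduce
  I9: { [D → F d . ;] }  — shift
  I10: { [D → F d ; .] }  — reduce
  I11: { [F → ; ( .] }  — reduce
  I12: { [F → ) d .] }  — reduce
  I13: { [D → ( ; .] }  — reduce

No state contains both a complete item and a shift item.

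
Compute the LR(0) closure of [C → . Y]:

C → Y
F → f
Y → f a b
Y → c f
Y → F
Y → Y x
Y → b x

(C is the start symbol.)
To compute CLOSURE, for each item [A → α.Bβ] where B is a non-terminal, add [B → .γ] for all productions B → γ; repeat for the newly added items until nothing changes.

Start with: [C → . Y]
  [C → . Y] has the dot before Y: add [Y → . f a b], [Y → . c f], [Y → . F], [Y → . Y x], [Y → . b x]
  [Y → . F] has the dot before F: add [F → . f]
No further items can be added.

CLOSURE = { [C → . Y], [F → . f], [Y → . F], [Y → . Y x], [Y → . b x], [Y → . c f], [Y → . f a b] }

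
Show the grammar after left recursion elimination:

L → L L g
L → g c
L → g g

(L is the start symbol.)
L is directly left-recursive. The standard transformation for
  A → A α₁ | ... | A α_m | β₁ | ... | β_n
is
  A  → β₁ A' | ... | β_n A'
  A' → α₁ A' | ... | α_m A' | ε

L → g c becomes L → g c L'
L → g g becomes L → g g L'
L → L L g becomes L' → L g L'
Add L' → ε

Resulting grammar:
L → g c L'
L → g g L'
L' → L g L'
L' → ε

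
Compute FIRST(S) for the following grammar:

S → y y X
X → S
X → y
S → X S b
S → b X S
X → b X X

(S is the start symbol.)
{ 'b', 'y' }

FIRST sets of the other non-terminals involved (by the same procedure, iterated to a fixed point):
  FIRST(X) = { 'b', 'y' }

From S → y y X:
  - y is a terminal: add 'y' and stop
From S → X S b:
  - X is a non-terminal: add FIRST(X) \ {ε} = { 'b', 'y' }
    X is not nullable, so stop
From S → b X S:
  - b is a terminal: add 'b' and stop

Collecting: FIRST(S) = { 'b', 'y' }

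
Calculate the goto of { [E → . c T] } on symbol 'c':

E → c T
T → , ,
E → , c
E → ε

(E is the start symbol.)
GOTO(I, 'c') = CLOSURE({ [A → αX.β] : [A → α.Xβ] ∈ I, X = 'c' })

Items with dot before 'c', with the dot advanced:
  [E → . c T] → [E → c . T]
Closure of the advanced items:
  [E → c . T] has the dot before T: add [T → . , ,]

GOTO = { [E → c . T], [T → . , ,] }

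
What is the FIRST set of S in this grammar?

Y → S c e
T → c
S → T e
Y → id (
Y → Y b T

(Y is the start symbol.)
{ 'c' }

To compute FIRST(S), examine every production with S on the left-hand side, reading each right-hand side left to right until a non-nullable symbol is reached.

FIRST sets of the other non-terminals involved (by the same procedure, iterated to a fixed point):
  FIRST(T) = { 'c' }

From S → T e:
  - T is a non-terminal: add FIRST(T) \ {ε} = { 'c' }
    T is not nullable, so stop

Collecting: FIRST(S) = { 'c' }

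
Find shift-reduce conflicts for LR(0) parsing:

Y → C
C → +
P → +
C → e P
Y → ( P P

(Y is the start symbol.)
Augment with Y' → Y and build the canonical LR(0) collection (I0 = CLOSURE({[Y' → . Y]}), then GOTO on every symbol after a dot until no new states appear). It has 10 states:
  I0: { [C → . +], [C → . e P], [Y → . ( P P], [Y → . C], [Y' → . Y] }  — shift
  I1: { [P → . +], [Y → ( . P P] }  — shift
  I2: { [C → + .] }  — reduce
  I3: { [Y → C .] }  — reduce
  I4: { [Y' → Y .] }  — accept
  I5: { [C → e . P], [P → . +] }  — shift
  I6: { [P → + .] }  — reduce
  I7: { [C → e P .] }  — reduce
  I8: { [P → . +], [Y → ( P . P] }  — shift
  I9: { [Y → ( P P .] }  — reduce

No state contains both a complete item and a shift item.

Answer: No shift-reduce conflicts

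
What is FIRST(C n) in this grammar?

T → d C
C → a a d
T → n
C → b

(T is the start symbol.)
{ 'a', 'b' }

FIRST sets of the non-terminals involved (from the grammar, by fixed-point iteration):
  FIRST(C) = { 'a', 'b' }

To compute FIRST(C n), process the symbols left to right:
Symbol C is a non-terminal. Add FIRST(C) \ {ε} = { 'a', 'b' }
C is not nullable (ε ∉ FIRST(C)), so stop here.
FIRST(C n) = { 'a', 'b' }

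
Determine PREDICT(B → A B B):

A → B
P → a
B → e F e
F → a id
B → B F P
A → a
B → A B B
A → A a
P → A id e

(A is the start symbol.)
{ 'a', 'e' }

PREDICT(B → A B B) = (FIRST(RHS) \ {ε}) ∪ (FOLLOW(B) if ε ∈ FIRST(RHS), i.e. RHS ⇒* ε)
FIRST(A) = { 'a', 'e' }
FIRST(A B B) = { 'a', 'e' }
ε ∉ FIRST(A B B), so FOLLOW(B) is not added.
PREDICT(B → A B B) = { 'a', 'e' }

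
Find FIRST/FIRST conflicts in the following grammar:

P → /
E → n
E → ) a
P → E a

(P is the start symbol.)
A FIRST/FIRST conflict occurs when two productions N → α and N → β for the same non-terminal have FIRST(α) ∩ FIRST(β) ≠ ∅ (with ε ∈ FIRST of a nullable right-hand side, so two nullable alternatives also conflict).

FIRST sets of the non-terminals at (or reachable through a nullable prefix from) the front of some alternative:
  FIRST(E) = { ')', 'n' }

Productions for P:
  P → /: FIRST = { '/' }
  P → E a: FIRST = { ')', 'n' }
Productions for E:
  E → n: FIRST = { 'n' }
  E → ) a: FIRST = { ')' }

All alternatives of each non-terminal have pairwise disjoint FIRST sets.

Answer: No FIRST/FIRST conflicts.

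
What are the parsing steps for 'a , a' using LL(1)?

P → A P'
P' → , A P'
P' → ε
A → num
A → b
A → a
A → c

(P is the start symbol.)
LL(1) parsing maintains a stack (initially the start symbol over $) and the input. At each step: if the stack top is a terminal, match it against the current input token; if it is a non-terminal N, replace it with the RHS of M[N, lookahead] (the unique production whose predict set contains the lookahead).

Stack is shown with the top on the left.

Stack     Input    Action
-------------------------
P $       a , a $  output P → A P'
A P' $    a , a $  output A → a
a P' $    a , a $  match 'a'
P' $      , a $    output P' → , A P'
, A P' $  , a $    match ','
A P' $    a $      output A → a
a P' $    a $      match 'a'
P' $      $        output P' → ε
$         $        accept

The string is accepted.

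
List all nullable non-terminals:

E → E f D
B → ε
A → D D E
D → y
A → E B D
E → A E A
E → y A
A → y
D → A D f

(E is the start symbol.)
A non-terminal is nullable if it can derive ε (the empty string): either it has an ε-production, or it has a production whose right-hand side consists entirely of nullable non-terminals.

ε-productions: B → ε
So B is immediately nullable.
No further non-terminal can be added: every production for the remaining non-terminals contains a terminal or a non-nullable non-terminal.
Nullable = { 'B' }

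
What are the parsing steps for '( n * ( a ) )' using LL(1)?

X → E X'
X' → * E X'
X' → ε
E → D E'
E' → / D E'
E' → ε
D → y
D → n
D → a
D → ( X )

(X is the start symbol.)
LL(1) parsing maintains a stack (initially the start symbol over $) and the input. At each step: if the stack top is a terminal, match it against the current input token; if it is a non-terminal N, replace it with the RHS of M[N, lookahead] (the unique production whose predict set contains the lookahead).

Stack is shown with the top on the left.

Stack                      Input            Action
--------------------------------------------------
X $                        ( n * ( a ) ) $  output X → E X'
E X' $                     ( n * ( a ) ) $  output E → D E'
D E' X' $                  ( n * ( a ) ) $  output D → ( X )
( X ) E' X' $              ( n * ( a ) ) $  match '('
X ) E' X' $                n * ( a ) ) $    output X → E X'
E X' ) E' X' $             n * ( a ) ) $    output E → D E'
D E' X' ) E' X' $          n * ( a ) ) $    output D → n
n E' X' ) E' X' $          n * ( a ) ) $    match 'n'
E' X' ) E' X' $            * ( a ) ) $      output E' → ε
X' ) E' X' $               * ( a ) ) $      output X' → * E X'
* E X' ) E' X' $           * ( a ) ) $      match '*'
E X' ) E' X' $             ( a ) ) $        output E → D E'
D E' X' ) E' X' $          ( a ) ) $        output D → ( X )
( X ) E' X' ) E' X' $      ( a ) ) $        match '('
X ) E' X' ) E' X' $        a ) ) $          output X → E X'
E X' ) E' X' ) E' X' $     a ) ) $          output E → D E'
D E' X' ) E' X' ) E' X' $  a ) ) $          output D → a
a E' X' ) E' X' ) E' X' $  a ) ) $          match 'a'
E' X' ) E' X' ) E' X' $    ) ) $            output E' → ε
X' ) E' X' ) E' X' $       ) ) $            output X' → ε
) E' X' ) E' X' $          ) ) $            match ')'
E' X' ) E' X' $            ) $              output E' → ε
X' ) E' X' $               ) $              output X' → ε
) E' X' $                  ) $              match ')'
E' X' $                    $                output E' → ε
X' $                       $                output X' → ε
$                          $                accept

The string is accepted.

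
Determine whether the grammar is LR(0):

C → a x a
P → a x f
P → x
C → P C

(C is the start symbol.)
A grammar is LR(0) if no state in the canonical LR(0) collection has:
  - both a shift item (dot before a terminal) and a complete item (shift-reduce conflict), or
  - two or more complete items (reduce-reduce conflict; the accept item [C' → C .] counts as a complete item here).

Augment with C' → C and build the canonical LR(0) collection (I0 = CLOSURE({[C' → . C]}), then GOTO on every symbol after a dot until no new states appear). It has 9 states:
  I0: { [C → . P C], [C → . a x a], [C' → . C], [P → . a x f], [P → . x] }  — shift
  I1: { [C' → C .] }  — accept
  I2: { [C → . P C], [C → . a x a], [C → P . C], [P → . a x f], [P → . x] }  — shift
  I3: { [C → a . x a], [P → a . x f] }  — shift
  I4: { [P → x .] }  — reduce
  I5: { [C → a x . a], [P → a x . f] }  — shift
  I6: { [C → a x a .] }  — reduce
  I7: { [P → a x f .] }  — reduce
  I8: { [C → P C .] }  — reduce

Every state is either a pure shift/goto state or contains exactly one complete item and nothing to shift — no conflicts. The grammar is LR(0).

Answer: Yes, the grammar is LR(0)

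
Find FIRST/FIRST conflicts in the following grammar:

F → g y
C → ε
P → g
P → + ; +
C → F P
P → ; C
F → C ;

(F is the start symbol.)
FIRST sets of the non-terminals at (or reachable through a nullable prefix from) the front of some alternative:
  FIRST(C) = { ';', 'g', ε }
  FIRST(F) = { ';', 'g' }

Productions for F:
  F → g y: FIRST = { 'g' }
  F → C ;: FIRST = { ';', 'g' }
Productions for C:
  C → ε: FIRST = { ε }
  C → F P: FIRST = { ';', 'g' }
Productions for P:
  P → g: FIRST = { 'g' }
  P → + ; +: FIRST = { '+' }
  P → ; C: FIRST = { ';' }

Conflict for F: F → g y and F → C ;
  Overlap: { 'g' }

Answer: Yes. F → g y / F → C ';' on { 'g' }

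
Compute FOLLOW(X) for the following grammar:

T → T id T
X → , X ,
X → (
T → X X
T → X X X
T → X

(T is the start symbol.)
To compute FOLLOW(X), find every occurrence of X on a right-hand side N → α X β: add FIRST(β) \ {ε}, and if β is empty or nullable also add FOLLOW(N). Iterate to a fixed point.

In X → , X ,: X is followed by ',', add FIRST(',') \ {ε} = { ',' }
In T → X X: X is followed by X, add FIRST(X) \ {ε} = { '(', ',' }
In T → X X: X is at the end, add FOLLOW(T)
In T → X X X: X is followed by X X, add FIRST(X X) \ {ε} = { '(', ',' }
In T → X X X: X is followed by X, add FIRST(X) \ {ε} = { '(', ',' }
In T → X X X: X is at the end, add FOLLOW(T)
In T → X: X is at the end, add FOLLOW(T)

The FOLLOW sets referred to above (computed the same way, to a fixed point):
  FOLLOW(T) = { $, 'id' }

Taking the union: FOLLOW(X) = { $, '(', ',', 'id' }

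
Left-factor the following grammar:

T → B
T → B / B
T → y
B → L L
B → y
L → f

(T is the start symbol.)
T → B T'
T' → ε
T' → / B
T → y
B → L L
B → y
L → f

Left-factoring transforms A → αβ₁ | αβ₂ into A → αA' and A' → β₁ | β₂
(α is the longest common prefix among the alternatives). Repeat until
no nonterminal has two alternatives with a common prefix.

Round 1: T has alternatives sharing prefix 'B'. Introduce T': T → B T'
  Add: T' → ε
  Add: T' → / B

No remaining common prefixes — done.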